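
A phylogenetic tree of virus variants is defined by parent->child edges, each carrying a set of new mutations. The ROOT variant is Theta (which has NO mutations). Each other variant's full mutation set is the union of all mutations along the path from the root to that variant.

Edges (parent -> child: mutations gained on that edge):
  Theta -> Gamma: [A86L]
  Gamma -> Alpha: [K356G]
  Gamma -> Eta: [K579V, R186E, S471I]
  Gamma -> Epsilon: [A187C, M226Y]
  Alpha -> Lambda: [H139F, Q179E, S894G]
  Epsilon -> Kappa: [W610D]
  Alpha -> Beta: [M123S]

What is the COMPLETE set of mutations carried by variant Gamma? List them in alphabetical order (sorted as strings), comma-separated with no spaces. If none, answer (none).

At Theta: gained [] -> total []
At Gamma: gained ['A86L'] -> total ['A86L']

Answer: A86L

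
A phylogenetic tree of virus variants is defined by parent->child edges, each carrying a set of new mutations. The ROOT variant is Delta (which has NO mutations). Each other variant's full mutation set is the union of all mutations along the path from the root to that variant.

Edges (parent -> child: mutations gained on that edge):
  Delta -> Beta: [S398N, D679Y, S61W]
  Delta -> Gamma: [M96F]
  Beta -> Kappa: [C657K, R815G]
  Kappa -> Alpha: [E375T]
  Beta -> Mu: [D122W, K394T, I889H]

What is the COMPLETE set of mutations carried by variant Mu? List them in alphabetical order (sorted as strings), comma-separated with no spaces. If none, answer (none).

Answer: D122W,D679Y,I889H,K394T,S398N,S61W

Derivation:
At Delta: gained [] -> total []
At Beta: gained ['S398N', 'D679Y', 'S61W'] -> total ['D679Y', 'S398N', 'S61W']
At Mu: gained ['D122W', 'K394T', 'I889H'] -> total ['D122W', 'D679Y', 'I889H', 'K394T', 'S398N', 'S61W']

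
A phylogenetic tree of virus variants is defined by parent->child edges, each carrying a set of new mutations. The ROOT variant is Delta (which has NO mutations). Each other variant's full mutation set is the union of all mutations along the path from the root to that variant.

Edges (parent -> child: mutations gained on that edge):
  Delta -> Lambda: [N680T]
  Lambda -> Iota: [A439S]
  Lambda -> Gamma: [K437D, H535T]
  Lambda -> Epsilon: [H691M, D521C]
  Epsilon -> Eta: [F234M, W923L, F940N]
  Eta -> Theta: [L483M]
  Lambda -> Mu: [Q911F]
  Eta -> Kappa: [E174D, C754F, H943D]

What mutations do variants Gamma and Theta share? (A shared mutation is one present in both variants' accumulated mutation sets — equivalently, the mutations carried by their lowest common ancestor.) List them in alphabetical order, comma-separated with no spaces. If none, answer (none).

Accumulating mutations along path to Gamma:
  At Delta: gained [] -> total []
  At Lambda: gained ['N680T'] -> total ['N680T']
  At Gamma: gained ['K437D', 'H535T'] -> total ['H535T', 'K437D', 'N680T']
Mutations(Gamma) = ['H535T', 'K437D', 'N680T']
Accumulating mutations along path to Theta:
  At Delta: gained [] -> total []
  At Lambda: gained ['N680T'] -> total ['N680T']
  At Epsilon: gained ['H691M', 'D521C'] -> total ['D521C', 'H691M', 'N680T']
  At Eta: gained ['F234M', 'W923L', 'F940N'] -> total ['D521C', 'F234M', 'F940N', 'H691M', 'N680T', 'W923L']
  At Theta: gained ['L483M'] -> total ['D521C', 'F234M', 'F940N', 'H691M', 'L483M', 'N680T', 'W923L']
Mutations(Theta) = ['D521C', 'F234M', 'F940N', 'H691M', 'L483M', 'N680T', 'W923L']
Intersection: ['H535T', 'K437D', 'N680T'] ∩ ['D521C', 'F234M', 'F940N', 'H691M', 'L483M', 'N680T', 'W923L'] = ['N680T']

Answer: N680T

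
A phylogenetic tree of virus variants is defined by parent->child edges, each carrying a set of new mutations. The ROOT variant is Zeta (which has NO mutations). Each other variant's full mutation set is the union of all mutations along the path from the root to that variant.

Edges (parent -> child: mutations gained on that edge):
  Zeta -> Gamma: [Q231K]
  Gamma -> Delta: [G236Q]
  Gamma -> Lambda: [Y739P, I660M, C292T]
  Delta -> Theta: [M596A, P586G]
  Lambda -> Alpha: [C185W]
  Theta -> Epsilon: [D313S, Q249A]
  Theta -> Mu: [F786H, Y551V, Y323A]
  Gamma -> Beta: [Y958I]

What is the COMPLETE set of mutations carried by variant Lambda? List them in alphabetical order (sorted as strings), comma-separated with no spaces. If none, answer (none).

At Zeta: gained [] -> total []
At Gamma: gained ['Q231K'] -> total ['Q231K']
At Lambda: gained ['Y739P', 'I660M', 'C292T'] -> total ['C292T', 'I660M', 'Q231K', 'Y739P']

Answer: C292T,I660M,Q231K,Y739P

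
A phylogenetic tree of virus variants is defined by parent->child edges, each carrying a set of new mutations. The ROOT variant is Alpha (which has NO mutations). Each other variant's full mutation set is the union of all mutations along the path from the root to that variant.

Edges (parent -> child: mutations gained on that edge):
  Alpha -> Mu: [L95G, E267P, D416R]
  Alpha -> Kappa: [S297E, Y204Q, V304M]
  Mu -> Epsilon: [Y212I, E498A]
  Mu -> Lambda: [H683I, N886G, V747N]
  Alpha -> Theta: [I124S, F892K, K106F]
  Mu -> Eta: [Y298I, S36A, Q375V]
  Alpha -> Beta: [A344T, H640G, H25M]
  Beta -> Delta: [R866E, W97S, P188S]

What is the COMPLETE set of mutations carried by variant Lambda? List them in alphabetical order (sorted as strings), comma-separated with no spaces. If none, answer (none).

At Alpha: gained [] -> total []
At Mu: gained ['L95G', 'E267P', 'D416R'] -> total ['D416R', 'E267P', 'L95G']
At Lambda: gained ['H683I', 'N886G', 'V747N'] -> total ['D416R', 'E267P', 'H683I', 'L95G', 'N886G', 'V747N']

Answer: D416R,E267P,H683I,L95G,N886G,V747N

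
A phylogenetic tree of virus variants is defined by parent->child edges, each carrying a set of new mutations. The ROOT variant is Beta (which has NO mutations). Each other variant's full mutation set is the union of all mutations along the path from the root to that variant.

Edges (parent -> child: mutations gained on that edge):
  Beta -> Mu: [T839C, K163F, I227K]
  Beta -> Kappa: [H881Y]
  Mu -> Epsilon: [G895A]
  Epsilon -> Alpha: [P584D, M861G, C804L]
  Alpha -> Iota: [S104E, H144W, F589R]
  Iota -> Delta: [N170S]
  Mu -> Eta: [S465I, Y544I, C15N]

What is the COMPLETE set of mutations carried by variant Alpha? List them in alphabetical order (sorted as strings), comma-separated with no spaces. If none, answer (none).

At Beta: gained [] -> total []
At Mu: gained ['T839C', 'K163F', 'I227K'] -> total ['I227K', 'K163F', 'T839C']
At Epsilon: gained ['G895A'] -> total ['G895A', 'I227K', 'K163F', 'T839C']
At Alpha: gained ['P584D', 'M861G', 'C804L'] -> total ['C804L', 'G895A', 'I227K', 'K163F', 'M861G', 'P584D', 'T839C']

Answer: C804L,G895A,I227K,K163F,M861G,P584D,T839C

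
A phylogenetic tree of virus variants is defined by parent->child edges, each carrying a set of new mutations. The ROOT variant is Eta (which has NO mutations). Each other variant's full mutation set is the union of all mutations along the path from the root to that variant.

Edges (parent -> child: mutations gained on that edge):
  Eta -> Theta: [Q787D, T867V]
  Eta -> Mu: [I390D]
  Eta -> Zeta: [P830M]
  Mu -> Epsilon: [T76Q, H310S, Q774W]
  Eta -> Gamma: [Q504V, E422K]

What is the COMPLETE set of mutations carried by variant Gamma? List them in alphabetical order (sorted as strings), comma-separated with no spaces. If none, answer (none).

At Eta: gained [] -> total []
At Gamma: gained ['Q504V', 'E422K'] -> total ['E422K', 'Q504V']

Answer: E422K,Q504V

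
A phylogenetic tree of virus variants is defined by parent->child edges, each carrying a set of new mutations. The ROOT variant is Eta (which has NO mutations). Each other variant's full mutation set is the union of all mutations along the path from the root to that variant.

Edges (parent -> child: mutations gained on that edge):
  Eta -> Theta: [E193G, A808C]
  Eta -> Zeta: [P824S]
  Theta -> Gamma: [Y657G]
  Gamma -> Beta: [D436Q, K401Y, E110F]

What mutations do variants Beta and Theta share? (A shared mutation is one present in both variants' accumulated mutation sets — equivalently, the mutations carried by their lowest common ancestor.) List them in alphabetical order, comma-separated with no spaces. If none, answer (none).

Accumulating mutations along path to Beta:
  At Eta: gained [] -> total []
  At Theta: gained ['E193G', 'A808C'] -> total ['A808C', 'E193G']
  At Gamma: gained ['Y657G'] -> total ['A808C', 'E193G', 'Y657G']
  At Beta: gained ['D436Q', 'K401Y', 'E110F'] -> total ['A808C', 'D436Q', 'E110F', 'E193G', 'K401Y', 'Y657G']
Mutations(Beta) = ['A808C', 'D436Q', 'E110F', 'E193G', 'K401Y', 'Y657G']
Accumulating mutations along path to Theta:
  At Eta: gained [] -> total []
  At Theta: gained ['E193G', 'A808C'] -> total ['A808C', 'E193G']
Mutations(Theta) = ['A808C', 'E193G']
Intersection: ['A808C', 'D436Q', 'E110F', 'E193G', 'K401Y', 'Y657G'] ∩ ['A808C', 'E193G'] = ['A808C', 'E193G']

Answer: A808C,E193G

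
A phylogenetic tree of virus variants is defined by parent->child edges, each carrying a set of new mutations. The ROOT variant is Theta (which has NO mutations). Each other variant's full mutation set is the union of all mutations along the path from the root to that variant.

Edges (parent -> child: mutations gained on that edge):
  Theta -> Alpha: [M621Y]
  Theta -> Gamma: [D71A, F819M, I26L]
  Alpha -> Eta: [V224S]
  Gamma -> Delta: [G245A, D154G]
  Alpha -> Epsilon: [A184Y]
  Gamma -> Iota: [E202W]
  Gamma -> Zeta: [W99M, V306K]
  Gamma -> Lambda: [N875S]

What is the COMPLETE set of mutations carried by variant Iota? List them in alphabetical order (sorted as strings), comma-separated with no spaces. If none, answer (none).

Answer: D71A,E202W,F819M,I26L

Derivation:
At Theta: gained [] -> total []
At Gamma: gained ['D71A', 'F819M', 'I26L'] -> total ['D71A', 'F819M', 'I26L']
At Iota: gained ['E202W'] -> total ['D71A', 'E202W', 'F819M', 'I26L']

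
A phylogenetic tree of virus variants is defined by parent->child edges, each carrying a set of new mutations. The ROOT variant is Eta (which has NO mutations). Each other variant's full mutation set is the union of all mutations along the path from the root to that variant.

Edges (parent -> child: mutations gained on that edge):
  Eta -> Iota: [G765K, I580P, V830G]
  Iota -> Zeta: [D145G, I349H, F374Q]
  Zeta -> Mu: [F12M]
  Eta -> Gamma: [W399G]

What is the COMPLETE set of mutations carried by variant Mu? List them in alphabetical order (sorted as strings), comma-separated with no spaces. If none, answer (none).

Answer: D145G,F12M,F374Q,G765K,I349H,I580P,V830G

Derivation:
At Eta: gained [] -> total []
At Iota: gained ['G765K', 'I580P', 'V830G'] -> total ['G765K', 'I580P', 'V830G']
At Zeta: gained ['D145G', 'I349H', 'F374Q'] -> total ['D145G', 'F374Q', 'G765K', 'I349H', 'I580P', 'V830G']
At Mu: gained ['F12M'] -> total ['D145G', 'F12M', 'F374Q', 'G765K', 'I349H', 'I580P', 'V830G']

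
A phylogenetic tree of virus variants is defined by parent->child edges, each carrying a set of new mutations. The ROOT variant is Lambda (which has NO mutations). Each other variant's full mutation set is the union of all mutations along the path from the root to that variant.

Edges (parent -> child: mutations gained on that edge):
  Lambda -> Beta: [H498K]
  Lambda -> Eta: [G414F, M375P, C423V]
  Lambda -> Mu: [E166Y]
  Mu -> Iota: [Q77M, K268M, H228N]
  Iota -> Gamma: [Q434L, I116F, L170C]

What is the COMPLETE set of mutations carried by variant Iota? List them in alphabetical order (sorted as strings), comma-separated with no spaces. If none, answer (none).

Answer: E166Y,H228N,K268M,Q77M

Derivation:
At Lambda: gained [] -> total []
At Mu: gained ['E166Y'] -> total ['E166Y']
At Iota: gained ['Q77M', 'K268M', 'H228N'] -> total ['E166Y', 'H228N', 'K268M', 'Q77M']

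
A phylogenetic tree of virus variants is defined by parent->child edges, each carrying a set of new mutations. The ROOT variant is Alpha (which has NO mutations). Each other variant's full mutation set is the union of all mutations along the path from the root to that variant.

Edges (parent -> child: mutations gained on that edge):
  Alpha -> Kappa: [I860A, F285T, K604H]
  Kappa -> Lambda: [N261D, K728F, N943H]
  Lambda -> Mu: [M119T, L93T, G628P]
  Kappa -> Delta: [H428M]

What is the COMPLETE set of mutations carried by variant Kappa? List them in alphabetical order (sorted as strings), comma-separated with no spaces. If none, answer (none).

Answer: F285T,I860A,K604H

Derivation:
At Alpha: gained [] -> total []
At Kappa: gained ['I860A', 'F285T', 'K604H'] -> total ['F285T', 'I860A', 'K604H']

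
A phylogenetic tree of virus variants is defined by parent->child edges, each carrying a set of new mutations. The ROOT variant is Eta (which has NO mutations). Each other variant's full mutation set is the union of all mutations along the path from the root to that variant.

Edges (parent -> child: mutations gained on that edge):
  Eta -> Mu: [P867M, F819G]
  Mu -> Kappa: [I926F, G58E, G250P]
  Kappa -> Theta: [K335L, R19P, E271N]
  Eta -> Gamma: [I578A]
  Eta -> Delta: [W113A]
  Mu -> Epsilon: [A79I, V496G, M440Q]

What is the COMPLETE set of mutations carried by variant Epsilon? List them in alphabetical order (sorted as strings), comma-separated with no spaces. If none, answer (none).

At Eta: gained [] -> total []
At Mu: gained ['P867M', 'F819G'] -> total ['F819G', 'P867M']
At Epsilon: gained ['A79I', 'V496G', 'M440Q'] -> total ['A79I', 'F819G', 'M440Q', 'P867M', 'V496G']

Answer: A79I,F819G,M440Q,P867M,V496G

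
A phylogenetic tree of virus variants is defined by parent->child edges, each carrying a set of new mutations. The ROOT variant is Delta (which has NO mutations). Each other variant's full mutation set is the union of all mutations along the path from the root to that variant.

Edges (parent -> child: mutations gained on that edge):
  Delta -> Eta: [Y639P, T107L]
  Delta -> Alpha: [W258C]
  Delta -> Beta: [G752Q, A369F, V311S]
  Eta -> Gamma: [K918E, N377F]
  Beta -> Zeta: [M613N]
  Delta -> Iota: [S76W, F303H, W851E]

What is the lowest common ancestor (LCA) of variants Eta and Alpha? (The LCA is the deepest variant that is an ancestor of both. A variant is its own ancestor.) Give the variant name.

Path from root to Eta: Delta -> Eta
  ancestors of Eta: {Delta, Eta}
Path from root to Alpha: Delta -> Alpha
  ancestors of Alpha: {Delta, Alpha}
Common ancestors: {Delta}
Walk up from Alpha: Alpha (not in ancestors of Eta), Delta (in ancestors of Eta)
Deepest common ancestor (LCA) = Delta

Answer: Delta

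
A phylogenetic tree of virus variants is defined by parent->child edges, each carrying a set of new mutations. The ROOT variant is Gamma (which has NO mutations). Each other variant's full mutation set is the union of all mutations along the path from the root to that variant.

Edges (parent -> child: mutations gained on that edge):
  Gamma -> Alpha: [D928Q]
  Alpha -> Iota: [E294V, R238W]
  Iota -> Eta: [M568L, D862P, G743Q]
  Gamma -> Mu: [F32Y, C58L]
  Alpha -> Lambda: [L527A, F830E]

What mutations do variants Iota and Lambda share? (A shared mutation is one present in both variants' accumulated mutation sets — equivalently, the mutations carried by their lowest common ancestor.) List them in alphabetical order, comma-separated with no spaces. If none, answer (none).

Accumulating mutations along path to Iota:
  At Gamma: gained [] -> total []
  At Alpha: gained ['D928Q'] -> total ['D928Q']
  At Iota: gained ['E294V', 'R238W'] -> total ['D928Q', 'E294V', 'R238W']
Mutations(Iota) = ['D928Q', 'E294V', 'R238W']
Accumulating mutations along path to Lambda:
  At Gamma: gained [] -> total []
  At Alpha: gained ['D928Q'] -> total ['D928Q']
  At Lambda: gained ['L527A', 'F830E'] -> total ['D928Q', 'F830E', 'L527A']
Mutations(Lambda) = ['D928Q', 'F830E', 'L527A']
Intersection: ['D928Q', 'E294V', 'R238W'] ∩ ['D928Q', 'F830E', 'L527A'] = ['D928Q']

Answer: D928Q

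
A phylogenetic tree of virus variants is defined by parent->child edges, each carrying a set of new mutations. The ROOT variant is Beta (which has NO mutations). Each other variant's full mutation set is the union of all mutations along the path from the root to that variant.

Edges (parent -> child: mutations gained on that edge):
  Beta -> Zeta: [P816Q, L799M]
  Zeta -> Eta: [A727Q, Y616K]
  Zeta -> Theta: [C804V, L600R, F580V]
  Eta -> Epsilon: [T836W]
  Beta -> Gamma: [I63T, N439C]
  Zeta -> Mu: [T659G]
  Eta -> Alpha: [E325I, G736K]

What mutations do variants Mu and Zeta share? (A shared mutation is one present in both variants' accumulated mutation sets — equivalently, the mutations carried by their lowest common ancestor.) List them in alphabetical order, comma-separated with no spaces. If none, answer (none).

Answer: L799M,P816Q

Derivation:
Accumulating mutations along path to Mu:
  At Beta: gained [] -> total []
  At Zeta: gained ['P816Q', 'L799M'] -> total ['L799M', 'P816Q']
  At Mu: gained ['T659G'] -> total ['L799M', 'P816Q', 'T659G']
Mutations(Mu) = ['L799M', 'P816Q', 'T659G']
Accumulating mutations along path to Zeta:
  At Beta: gained [] -> total []
  At Zeta: gained ['P816Q', 'L799M'] -> total ['L799M', 'P816Q']
Mutations(Zeta) = ['L799M', 'P816Q']
Intersection: ['L799M', 'P816Q', 'T659G'] ∩ ['L799M', 'P816Q'] = ['L799M', 'P816Q']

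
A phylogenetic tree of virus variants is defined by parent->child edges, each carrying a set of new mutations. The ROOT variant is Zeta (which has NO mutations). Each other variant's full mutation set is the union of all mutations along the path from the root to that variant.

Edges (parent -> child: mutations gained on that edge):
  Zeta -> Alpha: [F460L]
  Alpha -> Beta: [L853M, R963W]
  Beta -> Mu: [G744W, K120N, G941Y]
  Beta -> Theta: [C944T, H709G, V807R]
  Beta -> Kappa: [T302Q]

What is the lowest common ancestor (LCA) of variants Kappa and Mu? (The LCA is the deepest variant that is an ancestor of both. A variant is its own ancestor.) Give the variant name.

Answer: Beta

Derivation:
Path from root to Kappa: Zeta -> Alpha -> Beta -> Kappa
  ancestors of Kappa: {Zeta, Alpha, Beta, Kappa}
Path from root to Mu: Zeta -> Alpha -> Beta -> Mu
  ancestors of Mu: {Zeta, Alpha, Beta, Mu}
Common ancestors: {Zeta, Alpha, Beta}
Walk up from Mu: Mu (not in ancestors of Kappa), Beta (in ancestors of Kappa), Alpha (in ancestors of Kappa), Zeta (in ancestors of Kappa)
Deepest common ancestor (LCA) = Beta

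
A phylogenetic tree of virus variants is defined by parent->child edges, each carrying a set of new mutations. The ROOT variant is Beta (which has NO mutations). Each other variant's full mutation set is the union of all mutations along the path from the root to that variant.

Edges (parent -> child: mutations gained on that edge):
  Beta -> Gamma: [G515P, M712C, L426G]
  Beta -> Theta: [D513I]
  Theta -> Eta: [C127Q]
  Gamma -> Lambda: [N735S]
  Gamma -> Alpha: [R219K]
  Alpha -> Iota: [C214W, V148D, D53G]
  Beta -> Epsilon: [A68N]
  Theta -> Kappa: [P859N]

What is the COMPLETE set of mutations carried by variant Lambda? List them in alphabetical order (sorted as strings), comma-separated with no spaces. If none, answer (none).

Answer: G515P,L426G,M712C,N735S

Derivation:
At Beta: gained [] -> total []
At Gamma: gained ['G515P', 'M712C', 'L426G'] -> total ['G515P', 'L426G', 'M712C']
At Lambda: gained ['N735S'] -> total ['G515P', 'L426G', 'M712C', 'N735S']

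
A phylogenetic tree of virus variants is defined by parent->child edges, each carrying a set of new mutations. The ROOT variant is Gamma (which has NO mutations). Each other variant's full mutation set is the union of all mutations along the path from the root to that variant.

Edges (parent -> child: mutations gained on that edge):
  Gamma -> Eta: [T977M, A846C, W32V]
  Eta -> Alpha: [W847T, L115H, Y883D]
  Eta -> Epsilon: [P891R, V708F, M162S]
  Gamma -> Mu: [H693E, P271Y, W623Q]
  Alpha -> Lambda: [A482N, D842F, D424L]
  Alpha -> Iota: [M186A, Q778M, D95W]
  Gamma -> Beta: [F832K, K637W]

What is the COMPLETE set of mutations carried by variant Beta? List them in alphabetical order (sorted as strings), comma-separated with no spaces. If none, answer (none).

Answer: F832K,K637W

Derivation:
At Gamma: gained [] -> total []
At Beta: gained ['F832K', 'K637W'] -> total ['F832K', 'K637W']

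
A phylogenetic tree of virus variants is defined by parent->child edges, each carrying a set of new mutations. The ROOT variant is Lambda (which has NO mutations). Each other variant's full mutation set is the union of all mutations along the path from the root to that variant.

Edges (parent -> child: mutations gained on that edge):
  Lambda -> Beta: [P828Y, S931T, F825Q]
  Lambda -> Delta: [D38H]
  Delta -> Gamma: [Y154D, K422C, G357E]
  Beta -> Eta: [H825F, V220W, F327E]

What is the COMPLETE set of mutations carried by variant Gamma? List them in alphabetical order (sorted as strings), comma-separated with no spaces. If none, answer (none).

At Lambda: gained [] -> total []
At Delta: gained ['D38H'] -> total ['D38H']
At Gamma: gained ['Y154D', 'K422C', 'G357E'] -> total ['D38H', 'G357E', 'K422C', 'Y154D']

Answer: D38H,G357E,K422C,Y154D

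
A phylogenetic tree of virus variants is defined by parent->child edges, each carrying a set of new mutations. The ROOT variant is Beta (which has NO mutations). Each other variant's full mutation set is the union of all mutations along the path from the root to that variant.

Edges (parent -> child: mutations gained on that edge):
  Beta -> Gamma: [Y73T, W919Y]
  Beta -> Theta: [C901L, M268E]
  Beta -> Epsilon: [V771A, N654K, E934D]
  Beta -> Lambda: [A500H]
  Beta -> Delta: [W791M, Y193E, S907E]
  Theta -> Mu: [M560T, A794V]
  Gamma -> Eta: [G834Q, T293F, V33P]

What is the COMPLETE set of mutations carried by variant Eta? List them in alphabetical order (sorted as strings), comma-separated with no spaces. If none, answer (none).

At Beta: gained [] -> total []
At Gamma: gained ['Y73T', 'W919Y'] -> total ['W919Y', 'Y73T']
At Eta: gained ['G834Q', 'T293F', 'V33P'] -> total ['G834Q', 'T293F', 'V33P', 'W919Y', 'Y73T']

Answer: G834Q,T293F,V33P,W919Y,Y73T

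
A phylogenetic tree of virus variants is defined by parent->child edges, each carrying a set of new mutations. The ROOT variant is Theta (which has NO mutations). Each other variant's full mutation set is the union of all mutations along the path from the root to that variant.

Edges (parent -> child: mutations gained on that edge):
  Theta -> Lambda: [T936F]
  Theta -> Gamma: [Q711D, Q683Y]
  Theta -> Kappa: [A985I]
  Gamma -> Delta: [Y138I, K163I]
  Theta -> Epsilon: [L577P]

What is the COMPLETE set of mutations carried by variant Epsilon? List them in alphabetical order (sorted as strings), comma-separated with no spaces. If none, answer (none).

Answer: L577P

Derivation:
At Theta: gained [] -> total []
At Epsilon: gained ['L577P'] -> total ['L577P']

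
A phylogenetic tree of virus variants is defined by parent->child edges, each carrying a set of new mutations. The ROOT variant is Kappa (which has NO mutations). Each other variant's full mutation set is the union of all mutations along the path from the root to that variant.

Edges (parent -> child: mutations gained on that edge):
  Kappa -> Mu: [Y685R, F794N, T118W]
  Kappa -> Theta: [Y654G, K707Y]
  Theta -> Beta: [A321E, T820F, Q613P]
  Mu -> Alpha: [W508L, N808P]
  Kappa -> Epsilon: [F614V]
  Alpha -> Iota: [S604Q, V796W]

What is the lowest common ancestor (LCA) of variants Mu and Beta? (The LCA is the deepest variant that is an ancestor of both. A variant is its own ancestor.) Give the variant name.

Answer: Kappa

Derivation:
Path from root to Mu: Kappa -> Mu
  ancestors of Mu: {Kappa, Mu}
Path from root to Beta: Kappa -> Theta -> Beta
  ancestors of Beta: {Kappa, Theta, Beta}
Common ancestors: {Kappa}
Walk up from Beta: Beta (not in ancestors of Mu), Theta (not in ancestors of Mu), Kappa (in ancestors of Mu)
Deepest common ancestor (LCA) = Kappa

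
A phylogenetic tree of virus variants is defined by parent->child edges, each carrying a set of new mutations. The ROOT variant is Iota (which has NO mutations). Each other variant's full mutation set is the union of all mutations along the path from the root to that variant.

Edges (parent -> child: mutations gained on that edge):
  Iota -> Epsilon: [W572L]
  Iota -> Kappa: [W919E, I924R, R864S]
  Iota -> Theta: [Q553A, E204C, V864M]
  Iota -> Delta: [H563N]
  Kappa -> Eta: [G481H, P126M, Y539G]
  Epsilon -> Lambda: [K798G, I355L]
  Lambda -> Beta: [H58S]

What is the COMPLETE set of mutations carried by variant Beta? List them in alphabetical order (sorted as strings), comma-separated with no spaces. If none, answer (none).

Answer: H58S,I355L,K798G,W572L

Derivation:
At Iota: gained [] -> total []
At Epsilon: gained ['W572L'] -> total ['W572L']
At Lambda: gained ['K798G', 'I355L'] -> total ['I355L', 'K798G', 'W572L']
At Beta: gained ['H58S'] -> total ['H58S', 'I355L', 'K798G', 'W572L']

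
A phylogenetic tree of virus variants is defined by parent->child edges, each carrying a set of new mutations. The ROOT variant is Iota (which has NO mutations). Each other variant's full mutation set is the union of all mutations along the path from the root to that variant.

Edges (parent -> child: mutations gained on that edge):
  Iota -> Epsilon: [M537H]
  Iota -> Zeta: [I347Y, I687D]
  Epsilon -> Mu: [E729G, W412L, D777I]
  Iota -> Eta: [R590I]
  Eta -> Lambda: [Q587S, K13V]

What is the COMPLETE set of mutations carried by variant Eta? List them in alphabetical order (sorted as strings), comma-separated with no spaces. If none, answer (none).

Answer: R590I

Derivation:
At Iota: gained [] -> total []
At Eta: gained ['R590I'] -> total ['R590I']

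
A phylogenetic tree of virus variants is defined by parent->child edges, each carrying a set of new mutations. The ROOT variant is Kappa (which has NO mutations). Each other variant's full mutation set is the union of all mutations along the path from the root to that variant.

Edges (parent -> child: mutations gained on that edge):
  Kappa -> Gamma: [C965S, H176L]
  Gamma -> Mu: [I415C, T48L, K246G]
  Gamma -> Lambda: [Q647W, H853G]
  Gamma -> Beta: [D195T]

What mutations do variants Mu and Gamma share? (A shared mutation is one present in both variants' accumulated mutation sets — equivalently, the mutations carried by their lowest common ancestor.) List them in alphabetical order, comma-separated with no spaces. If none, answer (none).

Answer: C965S,H176L

Derivation:
Accumulating mutations along path to Mu:
  At Kappa: gained [] -> total []
  At Gamma: gained ['C965S', 'H176L'] -> total ['C965S', 'H176L']
  At Mu: gained ['I415C', 'T48L', 'K246G'] -> total ['C965S', 'H176L', 'I415C', 'K246G', 'T48L']
Mutations(Mu) = ['C965S', 'H176L', 'I415C', 'K246G', 'T48L']
Accumulating mutations along path to Gamma:
  At Kappa: gained [] -> total []
  At Gamma: gained ['C965S', 'H176L'] -> total ['C965S', 'H176L']
Mutations(Gamma) = ['C965S', 'H176L']
Intersection: ['C965S', 'H176L', 'I415C', 'K246G', 'T48L'] ∩ ['C965S', 'H176L'] = ['C965S', 'H176L']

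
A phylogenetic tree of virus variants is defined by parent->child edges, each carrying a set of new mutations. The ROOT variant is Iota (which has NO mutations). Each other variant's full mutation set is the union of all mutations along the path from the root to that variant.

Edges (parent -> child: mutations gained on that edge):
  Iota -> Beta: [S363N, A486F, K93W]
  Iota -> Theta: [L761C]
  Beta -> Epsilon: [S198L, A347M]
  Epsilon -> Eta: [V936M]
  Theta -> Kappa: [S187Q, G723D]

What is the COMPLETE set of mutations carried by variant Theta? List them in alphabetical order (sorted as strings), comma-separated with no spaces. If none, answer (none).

Answer: L761C

Derivation:
At Iota: gained [] -> total []
At Theta: gained ['L761C'] -> total ['L761C']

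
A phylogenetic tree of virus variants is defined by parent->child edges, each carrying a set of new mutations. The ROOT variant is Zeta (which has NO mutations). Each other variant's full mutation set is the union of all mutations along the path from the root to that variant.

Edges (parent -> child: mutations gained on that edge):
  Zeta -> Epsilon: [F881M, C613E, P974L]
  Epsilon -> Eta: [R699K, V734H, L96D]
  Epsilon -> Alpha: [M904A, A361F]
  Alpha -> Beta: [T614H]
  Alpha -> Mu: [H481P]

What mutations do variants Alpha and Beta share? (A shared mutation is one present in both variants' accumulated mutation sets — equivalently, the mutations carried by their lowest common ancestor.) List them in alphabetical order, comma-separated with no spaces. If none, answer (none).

Answer: A361F,C613E,F881M,M904A,P974L

Derivation:
Accumulating mutations along path to Alpha:
  At Zeta: gained [] -> total []
  At Epsilon: gained ['F881M', 'C613E', 'P974L'] -> total ['C613E', 'F881M', 'P974L']
  At Alpha: gained ['M904A', 'A361F'] -> total ['A361F', 'C613E', 'F881M', 'M904A', 'P974L']
Mutations(Alpha) = ['A361F', 'C613E', 'F881M', 'M904A', 'P974L']
Accumulating mutations along path to Beta:
  At Zeta: gained [] -> total []
  At Epsilon: gained ['F881M', 'C613E', 'P974L'] -> total ['C613E', 'F881M', 'P974L']
  At Alpha: gained ['M904A', 'A361F'] -> total ['A361F', 'C613E', 'F881M', 'M904A', 'P974L']
  At Beta: gained ['T614H'] -> total ['A361F', 'C613E', 'F881M', 'M904A', 'P974L', 'T614H']
Mutations(Beta) = ['A361F', 'C613E', 'F881M', 'M904A', 'P974L', 'T614H']
Intersection: ['A361F', 'C613E', 'F881M', 'M904A', 'P974L'] ∩ ['A361F', 'C613E', 'F881M', 'M904A', 'P974L', 'T614H'] = ['A361F', 'C613E', 'F881M', 'M904A', 'P974L']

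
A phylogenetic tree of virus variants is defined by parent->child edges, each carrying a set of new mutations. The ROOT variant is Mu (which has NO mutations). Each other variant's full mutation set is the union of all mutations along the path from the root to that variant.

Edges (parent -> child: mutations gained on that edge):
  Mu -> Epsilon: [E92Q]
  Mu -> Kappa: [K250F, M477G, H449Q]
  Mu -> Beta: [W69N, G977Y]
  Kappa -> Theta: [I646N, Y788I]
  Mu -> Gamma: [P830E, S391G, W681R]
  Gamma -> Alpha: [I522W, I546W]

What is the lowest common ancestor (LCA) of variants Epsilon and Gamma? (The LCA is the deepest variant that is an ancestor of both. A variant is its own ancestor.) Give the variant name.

Answer: Mu

Derivation:
Path from root to Epsilon: Mu -> Epsilon
  ancestors of Epsilon: {Mu, Epsilon}
Path from root to Gamma: Mu -> Gamma
  ancestors of Gamma: {Mu, Gamma}
Common ancestors: {Mu}
Walk up from Gamma: Gamma (not in ancestors of Epsilon), Mu (in ancestors of Epsilon)
Deepest common ancestor (LCA) = Mu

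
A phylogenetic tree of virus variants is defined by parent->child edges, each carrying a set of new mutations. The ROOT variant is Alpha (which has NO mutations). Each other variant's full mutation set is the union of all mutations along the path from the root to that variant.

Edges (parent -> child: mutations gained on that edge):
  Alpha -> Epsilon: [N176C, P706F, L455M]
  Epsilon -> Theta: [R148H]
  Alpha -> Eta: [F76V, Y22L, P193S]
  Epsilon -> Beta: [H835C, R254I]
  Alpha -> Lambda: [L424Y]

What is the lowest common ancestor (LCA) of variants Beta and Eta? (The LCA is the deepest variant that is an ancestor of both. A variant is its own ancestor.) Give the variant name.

Path from root to Beta: Alpha -> Epsilon -> Beta
  ancestors of Beta: {Alpha, Epsilon, Beta}
Path from root to Eta: Alpha -> Eta
  ancestors of Eta: {Alpha, Eta}
Common ancestors: {Alpha}
Walk up from Eta: Eta (not in ancestors of Beta), Alpha (in ancestors of Beta)
Deepest common ancestor (LCA) = Alpha

Answer: Alpha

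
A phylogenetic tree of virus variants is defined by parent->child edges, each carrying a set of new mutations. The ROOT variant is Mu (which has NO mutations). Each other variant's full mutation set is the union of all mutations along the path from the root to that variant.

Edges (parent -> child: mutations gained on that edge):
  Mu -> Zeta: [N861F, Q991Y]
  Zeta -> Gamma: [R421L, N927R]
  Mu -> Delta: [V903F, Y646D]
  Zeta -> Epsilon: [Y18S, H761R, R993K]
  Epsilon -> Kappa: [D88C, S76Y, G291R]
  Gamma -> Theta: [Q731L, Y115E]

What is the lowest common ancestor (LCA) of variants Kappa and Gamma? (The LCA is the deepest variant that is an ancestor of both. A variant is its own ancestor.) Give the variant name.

Path from root to Kappa: Mu -> Zeta -> Epsilon -> Kappa
  ancestors of Kappa: {Mu, Zeta, Epsilon, Kappa}
Path from root to Gamma: Mu -> Zeta -> Gamma
  ancestors of Gamma: {Mu, Zeta, Gamma}
Common ancestors: {Mu, Zeta}
Walk up from Gamma: Gamma (not in ancestors of Kappa), Zeta (in ancestors of Kappa), Mu (in ancestors of Kappa)
Deepest common ancestor (LCA) = Zeta

Answer: Zeta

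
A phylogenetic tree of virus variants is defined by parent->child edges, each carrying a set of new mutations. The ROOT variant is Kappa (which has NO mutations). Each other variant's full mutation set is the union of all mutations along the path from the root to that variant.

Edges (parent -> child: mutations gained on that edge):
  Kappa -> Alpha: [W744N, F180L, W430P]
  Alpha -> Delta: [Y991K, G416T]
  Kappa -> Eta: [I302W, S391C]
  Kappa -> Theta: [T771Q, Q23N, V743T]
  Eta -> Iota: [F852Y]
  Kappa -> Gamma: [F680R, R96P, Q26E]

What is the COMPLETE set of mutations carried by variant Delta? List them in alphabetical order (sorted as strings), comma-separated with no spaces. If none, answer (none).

At Kappa: gained [] -> total []
At Alpha: gained ['W744N', 'F180L', 'W430P'] -> total ['F180L', 'W430P', 'W744N']
At Delta: gained ['Y991K', 'G416T'] -> total ['F180L', 'G416T', 'W430P', 'W744N', 'Y991K']

Answer: F180L,G416T,W430P,W744N,Y991K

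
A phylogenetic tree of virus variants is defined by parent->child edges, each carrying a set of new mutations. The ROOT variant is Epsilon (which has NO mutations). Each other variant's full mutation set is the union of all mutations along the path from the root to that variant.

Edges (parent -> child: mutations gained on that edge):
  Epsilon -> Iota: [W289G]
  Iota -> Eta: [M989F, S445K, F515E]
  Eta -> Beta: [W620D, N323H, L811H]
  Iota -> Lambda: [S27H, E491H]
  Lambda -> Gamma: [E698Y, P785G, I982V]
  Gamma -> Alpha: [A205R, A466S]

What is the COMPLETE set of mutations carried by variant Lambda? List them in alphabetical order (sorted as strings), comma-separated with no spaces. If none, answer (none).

Answer: E491H,S27H,W289G

Derivation:
At Epsilon: gained [] -> total []
At Iota: gained ['W289G'] -> total ['W289G']
At Lambda: gained ['S27H', 'E491H'] -> total ['E491H', 'S27H', 'W289G']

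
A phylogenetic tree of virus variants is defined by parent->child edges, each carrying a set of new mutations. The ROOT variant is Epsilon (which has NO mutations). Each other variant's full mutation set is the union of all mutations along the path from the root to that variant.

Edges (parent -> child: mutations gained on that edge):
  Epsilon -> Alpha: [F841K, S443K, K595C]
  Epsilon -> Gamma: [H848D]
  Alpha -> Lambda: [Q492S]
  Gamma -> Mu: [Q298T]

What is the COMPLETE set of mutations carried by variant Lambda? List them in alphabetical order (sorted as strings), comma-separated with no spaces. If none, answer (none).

At Epsilon: gained [] -> total []
At Alpha: gained ['F841K', 'S443K', 'K595C'] -> total ['F841K', 'K595C', 'S443K']
At Lambda: gained ['Q492S'] -> total ['F841K', 'K595C', 'Q492S', 'S443K']

Answer: F841K,K595C,Q492S,S443K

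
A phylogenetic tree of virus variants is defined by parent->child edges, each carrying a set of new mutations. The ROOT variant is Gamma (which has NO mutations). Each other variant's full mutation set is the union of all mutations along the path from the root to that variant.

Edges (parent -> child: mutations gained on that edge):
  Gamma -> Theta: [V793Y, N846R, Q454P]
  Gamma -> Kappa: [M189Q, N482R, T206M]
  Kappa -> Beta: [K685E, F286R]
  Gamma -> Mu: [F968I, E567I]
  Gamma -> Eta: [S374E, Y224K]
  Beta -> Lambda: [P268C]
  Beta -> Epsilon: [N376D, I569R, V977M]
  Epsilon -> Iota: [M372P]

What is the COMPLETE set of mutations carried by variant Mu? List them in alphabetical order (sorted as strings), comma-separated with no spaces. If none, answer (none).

Answer: E567I,F968I

Derivation:
At Gamma: gained [] -> total []
At Mu: gained ['F968I', 'E567I'] -> total ['E567I', 'F968I']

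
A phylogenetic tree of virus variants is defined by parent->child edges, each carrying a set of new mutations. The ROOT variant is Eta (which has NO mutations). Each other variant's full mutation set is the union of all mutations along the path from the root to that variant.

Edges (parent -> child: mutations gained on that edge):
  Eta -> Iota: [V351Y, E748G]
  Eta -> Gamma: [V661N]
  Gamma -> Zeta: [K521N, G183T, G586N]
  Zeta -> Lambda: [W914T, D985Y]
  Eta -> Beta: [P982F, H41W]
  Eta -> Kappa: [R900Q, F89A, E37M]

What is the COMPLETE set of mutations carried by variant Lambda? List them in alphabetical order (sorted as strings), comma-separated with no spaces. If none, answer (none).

Answer: D985Y,G183T,G586N,K521N,V661N,W914T

Derivation:
At Eta: gained [] -> total []
At Gamma: gained ['V661N'] -> total ['V661N']
At Zeta: gained ['K521N', 'G183T', 'G586N'] -> total ['G183T', 'G586N', 'K521N', 'V661N']
At Lambda: gained ['W914T', 'D985Y'] -> total ['D985Y', 'G183T', 'G586N', 'K521N', 'V661N', 'W914T']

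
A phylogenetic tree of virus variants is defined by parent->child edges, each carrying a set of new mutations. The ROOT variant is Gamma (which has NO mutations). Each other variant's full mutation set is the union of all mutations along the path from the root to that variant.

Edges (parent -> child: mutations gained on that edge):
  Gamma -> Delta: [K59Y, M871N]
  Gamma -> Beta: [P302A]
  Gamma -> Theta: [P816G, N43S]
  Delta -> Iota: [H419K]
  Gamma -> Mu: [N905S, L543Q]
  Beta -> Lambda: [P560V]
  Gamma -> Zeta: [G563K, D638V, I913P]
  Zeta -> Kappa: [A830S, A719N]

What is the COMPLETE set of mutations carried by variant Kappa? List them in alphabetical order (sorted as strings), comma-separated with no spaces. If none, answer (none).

Answer: A719N,A830S,D638V,G563K,I913P

Derivation:
At Gamma: gained [] -> total []
At Zeta: gained ['G563K', 'D638V', 'I913P'] -> total ['D638V', 'G563K', 'I913P']
At Kappa: gained ['A830S', 'A719N'] -> total ['A719N', 'A830S', 'D638V', 'G563K', 'I913P']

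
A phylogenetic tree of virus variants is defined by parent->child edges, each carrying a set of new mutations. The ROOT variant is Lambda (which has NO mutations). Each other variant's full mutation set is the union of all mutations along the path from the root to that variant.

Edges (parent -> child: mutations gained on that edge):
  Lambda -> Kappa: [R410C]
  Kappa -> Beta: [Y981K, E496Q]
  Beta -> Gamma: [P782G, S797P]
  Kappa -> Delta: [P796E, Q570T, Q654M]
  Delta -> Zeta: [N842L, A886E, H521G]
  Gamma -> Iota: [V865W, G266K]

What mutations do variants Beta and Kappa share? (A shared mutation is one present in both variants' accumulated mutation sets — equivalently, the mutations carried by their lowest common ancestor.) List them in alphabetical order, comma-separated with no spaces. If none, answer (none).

Accumulating mutations along path to Beta:
  At Lambda: gained [] -> total []
  At Kappa: gained ['R410C'] -> total ['R410C']
  At Beta: gained ['Y981K', 'E496Q'] -> total ['E496Q', 'R410C', 'Y981K']
Mutations(Beta) = ['E496Q', 'R410C', 'Y981K']
Accumulating mutations along path to Kappa:
  At Lambda: gained [] -> total []
  At Kappa: gained ['R410C'] -> total ['R410C']
Mutations(Kappa) = ['R410C']
Intersection: ['E496Q', 'R410C', 'Y981K'] ∩ ['R410C'] = ['R410C']

Answer: R410C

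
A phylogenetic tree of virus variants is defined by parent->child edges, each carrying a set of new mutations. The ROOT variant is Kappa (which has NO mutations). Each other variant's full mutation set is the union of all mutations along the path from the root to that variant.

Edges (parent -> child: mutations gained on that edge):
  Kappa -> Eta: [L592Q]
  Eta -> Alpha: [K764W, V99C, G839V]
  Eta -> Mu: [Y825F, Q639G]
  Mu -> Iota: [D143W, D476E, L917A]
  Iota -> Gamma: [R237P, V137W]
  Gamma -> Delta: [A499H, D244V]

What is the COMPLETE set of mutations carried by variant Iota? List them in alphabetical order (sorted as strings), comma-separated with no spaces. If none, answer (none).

At Kappa: gained [] -> total []
At Eta: gained ['L592Q'] -> total ['L592Q']
At Mu: gained ['Y825F', 'Q639G'] -> total ['L592Q', 'Q639G', 'Y825F']
At Iota: gained ['D143W', 'D476E', 'L917A'] -> total ['D143W', 'D476E', 'L592Q', 'L917A', 'Q639G', 'Y825F']

Answer: D143W,D476E,L592Q,L917A,Q639G,Y825F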